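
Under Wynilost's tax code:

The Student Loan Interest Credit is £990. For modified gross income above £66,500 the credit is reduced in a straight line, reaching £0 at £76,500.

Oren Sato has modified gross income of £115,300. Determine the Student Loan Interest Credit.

£0

Student Loan Interest Credit: £115,300 is at or above £76,500, so the credit is £0.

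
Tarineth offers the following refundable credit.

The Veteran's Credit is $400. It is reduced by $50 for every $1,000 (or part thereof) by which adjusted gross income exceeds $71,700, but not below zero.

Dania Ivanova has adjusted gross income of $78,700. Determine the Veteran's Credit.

$50

Veteran's Credit: income exceeds $71,700 by $7,000, which is 7 full-or-partial $1,000 increments; reduction = 7 × $50 = $350, leaving $50.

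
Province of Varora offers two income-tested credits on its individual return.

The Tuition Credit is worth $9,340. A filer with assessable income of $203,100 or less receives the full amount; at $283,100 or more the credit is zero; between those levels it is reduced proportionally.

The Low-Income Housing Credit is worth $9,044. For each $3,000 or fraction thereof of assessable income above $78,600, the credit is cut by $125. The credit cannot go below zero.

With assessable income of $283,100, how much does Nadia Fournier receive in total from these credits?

Tuition Credit: $283,100 is at or above $283,100, so the credit is $0.
Low-Income Housing Credit: income exceeds $78,600 by $204,500, which is 69 full-or-partial $3,000 increments; reduction = 69 × $125 = $8,625, leaving $419.
Total: $0 + $419 = $419.

$419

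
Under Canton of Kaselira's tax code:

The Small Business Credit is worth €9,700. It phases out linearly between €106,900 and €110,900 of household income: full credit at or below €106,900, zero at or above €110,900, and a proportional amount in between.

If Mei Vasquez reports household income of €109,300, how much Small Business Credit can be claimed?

€3,880

Small Business Credit: €109,300 is €2,400 into a €4,000 phase-out range, leaving 1,600/4,000 of the credit: €9,700 × 1,600/4,000 = €3,880.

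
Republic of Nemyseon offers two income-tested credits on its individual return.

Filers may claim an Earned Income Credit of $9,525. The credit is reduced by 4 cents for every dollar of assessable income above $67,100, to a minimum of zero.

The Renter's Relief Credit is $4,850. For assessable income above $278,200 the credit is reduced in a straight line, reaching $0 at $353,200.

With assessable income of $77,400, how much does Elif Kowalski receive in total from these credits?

$13,963

Earned Income Credit: 4% of the $10,300 excess over $67,100 is $412; credit = $9,525 − $412 = $9,113.
Renter's Relief Credit: $77,400 is at or below the $278,200 threshold, so the full $4,850 applies.
Total: $9,113 + $4,850 = $13,963.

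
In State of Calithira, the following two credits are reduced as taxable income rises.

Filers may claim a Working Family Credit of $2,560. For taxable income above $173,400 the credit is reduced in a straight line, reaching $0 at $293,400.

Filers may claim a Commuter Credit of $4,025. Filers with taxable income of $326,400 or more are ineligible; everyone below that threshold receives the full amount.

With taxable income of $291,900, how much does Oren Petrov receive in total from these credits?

$4,057

Working Family Credit: $291,900 is $118,500 into a $120,000 phase-out range, leaving 1,500/120,000 of the credit: $2,560 × 1,500/120,000 = $32.
Commuter Credit: $291,900 is below the $326,400 cutoff, so the full $4,025 applies.
Total: $32 + $4,025 = $4,057.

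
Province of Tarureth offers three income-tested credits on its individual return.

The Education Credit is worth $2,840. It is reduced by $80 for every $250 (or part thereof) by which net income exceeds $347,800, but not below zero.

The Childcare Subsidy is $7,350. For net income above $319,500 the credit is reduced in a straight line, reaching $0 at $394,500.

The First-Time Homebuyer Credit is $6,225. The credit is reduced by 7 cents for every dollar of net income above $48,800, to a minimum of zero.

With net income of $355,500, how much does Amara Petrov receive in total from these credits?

$4,182

Education Credit: income exceeds $347,800 by $7,700, which is 31 full-or-partial $250 increments; reduction = 31 × $80 = $2,480, leaving $360.
Childcare Subsidy: $355,500 is $36,000 into a $75,000 phase-out range, leaving 39,000/75,000 of the credit: $7,350 × 39,000/75,000 = $3,822.
First-Time Homebuyer Credit: 7% of the $306,700 excess over $48,800 is $21,469 ≥ base, so the credit is $0.
Total: $360 + $3,822 + $0 = $4,182.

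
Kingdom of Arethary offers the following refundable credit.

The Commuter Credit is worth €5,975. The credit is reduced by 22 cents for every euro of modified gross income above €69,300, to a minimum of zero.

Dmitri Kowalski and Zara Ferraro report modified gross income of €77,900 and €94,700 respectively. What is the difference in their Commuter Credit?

€3,696

Dmitri (€77,900): Commuter Credit: 22% of the €8,600 excess over €69,300 is €1,892; credit = €5,975 − €1,892 = €4,083.
Zara (€94,700): Commuter Credit: 22% of the €25,400 excess over €69,300 is €5,588; credit = €5,975 − €5,588 = €387.
Difference: |€4,083 − €387| = €3,696.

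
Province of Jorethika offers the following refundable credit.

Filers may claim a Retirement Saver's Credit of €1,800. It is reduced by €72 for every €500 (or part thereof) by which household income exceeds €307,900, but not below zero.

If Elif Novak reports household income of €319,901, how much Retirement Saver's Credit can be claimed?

€0

Retirement Saver's Credit: income exceeds €307,900 by €12,001 → 25 increments × €72 = €1,800 ≥ base, so the credit is €0.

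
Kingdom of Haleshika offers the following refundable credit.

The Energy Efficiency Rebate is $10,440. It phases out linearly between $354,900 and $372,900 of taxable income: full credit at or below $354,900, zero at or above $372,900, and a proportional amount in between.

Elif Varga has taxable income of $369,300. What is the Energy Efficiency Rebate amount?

Energy Efficiency Rebate: $369,300 is $14,400 into a $18,000 phase-out range, leaving 3,600/18,000 of the credit: $10,440 × 3,600/18,000 = $2,088.

$2,088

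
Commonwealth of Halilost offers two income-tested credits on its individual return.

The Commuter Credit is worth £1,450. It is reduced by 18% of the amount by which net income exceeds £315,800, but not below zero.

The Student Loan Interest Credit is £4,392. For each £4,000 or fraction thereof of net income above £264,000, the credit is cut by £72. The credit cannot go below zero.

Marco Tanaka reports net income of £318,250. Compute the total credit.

Commuter Credit: 18% of the £2,450 excess over £315,800 is £441; credit = £1,450 − £441 = £1,009.
Student Loan Interest Credit: income exceeds £264,000 by £54,250, which is 14 full-or-partial £4,000 increments; reduction = 14 × £72 = £1,008, leaving £3,384.
Total: £1,009 + £3,384 = £4,393.

£4,393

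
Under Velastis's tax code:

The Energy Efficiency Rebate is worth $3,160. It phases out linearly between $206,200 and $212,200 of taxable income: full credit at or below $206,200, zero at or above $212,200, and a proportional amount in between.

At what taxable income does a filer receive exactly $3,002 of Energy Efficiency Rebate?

$206,500

$3,002 is 3,002/3,160 of the full $3,160, so 158/3,160 of the $6,000 range has been used: income = $206,200 + $6,000 × 158/3,160 = $206,500.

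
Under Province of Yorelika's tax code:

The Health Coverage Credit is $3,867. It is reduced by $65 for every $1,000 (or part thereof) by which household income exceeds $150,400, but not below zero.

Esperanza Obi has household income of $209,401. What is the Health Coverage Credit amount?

Health Coverage Credit: income exceeds $150,400 by $59,001 → 60 increments × $65 = $3,900 ≥ base, so the credit is $0.

$0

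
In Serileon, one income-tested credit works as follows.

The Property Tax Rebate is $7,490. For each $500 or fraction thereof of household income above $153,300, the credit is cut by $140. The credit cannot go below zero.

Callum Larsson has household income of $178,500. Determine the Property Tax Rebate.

$350

Property Tax Rebate: income exceeds $153,300 by $25,200, which is 51 full-or-partial $500 increments; reduction = 51 × $140 = $7,140, leaving $350.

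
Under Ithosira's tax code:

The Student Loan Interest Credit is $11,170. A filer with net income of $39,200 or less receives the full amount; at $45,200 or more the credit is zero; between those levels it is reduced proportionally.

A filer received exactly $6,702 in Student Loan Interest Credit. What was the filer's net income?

$41,600

$6,702 is 6,702/11,170 of the full $11,170, so 4,468/11,170 of the $6,000 range has been used: income = $39,200 + $6,000 × 4,468/11,170 = $41,600.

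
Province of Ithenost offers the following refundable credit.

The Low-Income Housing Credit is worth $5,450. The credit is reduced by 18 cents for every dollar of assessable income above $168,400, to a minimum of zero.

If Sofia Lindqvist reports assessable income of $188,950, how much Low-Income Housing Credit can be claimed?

Low-Income Housing Credit: 18% of the $20,550 excess over $168,400 is $3,699; credit = $5,450 − $3,699 = $1,751.

$1,751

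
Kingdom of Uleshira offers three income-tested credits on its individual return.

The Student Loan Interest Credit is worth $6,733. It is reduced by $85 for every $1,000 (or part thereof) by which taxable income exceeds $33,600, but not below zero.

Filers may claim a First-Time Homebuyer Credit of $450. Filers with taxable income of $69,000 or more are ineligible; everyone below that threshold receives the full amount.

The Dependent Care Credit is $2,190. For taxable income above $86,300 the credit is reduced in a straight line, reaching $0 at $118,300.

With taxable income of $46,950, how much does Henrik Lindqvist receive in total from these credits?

$8,183

Student Loan Interest Credit: income exceeds $33,600 by $13,350, which is 14 full-or-partial $1,000 increments; reduction = 14 × $85 = $1,190, leaving $5,543.
First-Time Homebuyer Credit: $46,950 is below the $69,000 cutoff, so the full $450 applies.
Dependent Care Credit: $46,950 is at or below the $86,300 threshold, so the full $2,190 applies.
Total: $5,543 + $450 + $2,190 = $8,183.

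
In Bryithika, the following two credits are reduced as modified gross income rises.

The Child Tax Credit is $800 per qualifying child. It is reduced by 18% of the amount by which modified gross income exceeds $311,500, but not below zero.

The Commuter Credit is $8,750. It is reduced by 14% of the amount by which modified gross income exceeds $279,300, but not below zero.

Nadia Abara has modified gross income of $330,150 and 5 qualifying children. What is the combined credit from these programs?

Child Tax Credit: base = 5 × $800 = $4,000. 18% of the $18,650 excess over $311,500 is $3,357; credit = $4,000 − $3,357 = $643.
Commuter Credit: 14% of the $50,850 excess over $279,300 is $7,119; credit = $8,750 − $7,119 = $1,631.
Total: $643 + $1,631 = $2,274.

$2,274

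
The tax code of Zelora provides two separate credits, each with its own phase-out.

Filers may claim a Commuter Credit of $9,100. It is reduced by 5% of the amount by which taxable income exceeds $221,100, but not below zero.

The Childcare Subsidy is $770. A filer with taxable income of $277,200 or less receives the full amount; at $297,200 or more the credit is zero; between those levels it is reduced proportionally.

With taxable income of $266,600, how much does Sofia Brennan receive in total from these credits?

Commuter Credit: 5% of the $45,500 excess over $221,100 is $2,275; credit = $9,100 − $2,275 = $6,825.
Childcare Subsidy: $266,600 is at or below the $277,200 threshold, so the full $770 applies.
Total: $6,825 + $770 = $7,595.

$7,595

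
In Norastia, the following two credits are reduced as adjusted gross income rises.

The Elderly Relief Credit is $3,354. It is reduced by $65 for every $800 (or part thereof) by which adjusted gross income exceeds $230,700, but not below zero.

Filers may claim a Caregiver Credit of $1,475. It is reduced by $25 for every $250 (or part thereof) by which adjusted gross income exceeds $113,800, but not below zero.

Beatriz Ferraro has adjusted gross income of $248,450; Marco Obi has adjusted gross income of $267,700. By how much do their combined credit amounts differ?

$1,560

Beatriz ($248,450): Elderly Relief Credit: income exceeds $230,700 by $17,750, which is 23 full-or-partial $800 increments; reduction = 23 × $65 = $1,495, leaving $1,859. Caregiver Credit: income exceeds $113,800 by $134,650 → 539 increments × $25 = $13,475 ≥ base, so the credit is $0. total $1,859 + $0 = $1,859
Marco ($267,700): Elderly Relief Credit: income exceeds $230,700 by $37,000, which is 47 full-or-partial $800 increments; reduction = 47 × $65 = $3,055, leaving $299. Caregiver Credit: income exceeds $113,800 by $153,900 → 616 increments × $25 = $15,400 ≥ base, so the credit is $0. total $299 + $0 = $299
Difference: |$1,859 − $299| = $1,560.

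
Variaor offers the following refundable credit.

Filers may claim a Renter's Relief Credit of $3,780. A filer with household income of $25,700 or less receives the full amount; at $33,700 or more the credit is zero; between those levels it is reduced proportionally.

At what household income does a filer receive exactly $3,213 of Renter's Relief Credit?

$3,213 is 3,213/3,780 of the full $3,780, so 567/3,780 of the $8,000 range has been used: income = $25,700 + $8,000 × 567/3,780 = $26,900.

$26,900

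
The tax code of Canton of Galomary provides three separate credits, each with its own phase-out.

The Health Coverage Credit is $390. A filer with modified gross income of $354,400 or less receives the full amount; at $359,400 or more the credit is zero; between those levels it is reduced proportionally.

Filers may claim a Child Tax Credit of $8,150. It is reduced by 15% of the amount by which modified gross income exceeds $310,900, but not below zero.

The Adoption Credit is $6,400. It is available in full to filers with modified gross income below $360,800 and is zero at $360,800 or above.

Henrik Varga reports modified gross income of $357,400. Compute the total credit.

Health Coverage Credit: $357,400 is $3,000 into a $5,000 phase-out range, leaving 2,000/5,000 of the credit: $390 × 2,000/5,000 = $156.
Child Tax Credit: 15% of the $46,500 excess over $310,900 is $6,975; credit = $8,150 − $6,975 = $1,175.
Adoption Credit: $357,400 is below the $360,800 cutoff, so the full $6,400 applies.
Total: $156 + $1,175 + $6,400 = $7,731.

$7,731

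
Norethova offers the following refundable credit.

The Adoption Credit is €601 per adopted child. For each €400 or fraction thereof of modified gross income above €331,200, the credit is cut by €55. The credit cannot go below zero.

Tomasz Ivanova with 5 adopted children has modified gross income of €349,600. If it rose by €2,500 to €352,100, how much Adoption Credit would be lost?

At €349,600 — base = 5 × €601 = €3,005. income exceeds €331,200 by €18,400, which is 46 full-or-partial €400 increments; reduction = 46 × €55 = €2,530, leaving €475.
At €352,100 — base = 5 × €601 = €3,005. income exceeds €331,200 by €20,900, which is 53 full-or-partial €400 increments; reduction = 53 × €55 = €2,915, leaving €90.
Lost: €475 − €90 = €385.

€385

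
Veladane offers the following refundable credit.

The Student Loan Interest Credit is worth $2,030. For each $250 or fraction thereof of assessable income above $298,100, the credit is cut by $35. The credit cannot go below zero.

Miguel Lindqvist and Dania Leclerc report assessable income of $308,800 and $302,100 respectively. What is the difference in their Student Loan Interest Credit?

Miguel ($308,800): Student Loan Interest Credit: income exceeds $298,100 by $10,700, which is 43 full-or-partial $250 increments; reduction = 43 × $35 = $1,505, leaving $525.
Dania ($302,100): Student Loan Interest Credit: income exceeds $298,100 by $4,000, which is 16 full-or-partial $250 increments; reduction = 16 × $35 = $560, leaving $1,470.
Difference: |$525 − $1,470| = $945.

$945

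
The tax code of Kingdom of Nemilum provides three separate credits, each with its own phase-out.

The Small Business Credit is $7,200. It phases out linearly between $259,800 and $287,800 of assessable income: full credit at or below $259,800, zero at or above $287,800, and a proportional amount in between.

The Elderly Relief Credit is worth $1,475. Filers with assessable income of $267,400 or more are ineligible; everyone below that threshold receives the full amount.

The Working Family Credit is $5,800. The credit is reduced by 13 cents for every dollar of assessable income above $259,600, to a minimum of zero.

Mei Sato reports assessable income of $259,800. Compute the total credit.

$14,449

Small Business Credit: $259,800 is at or below the $259,800 threshold, so the full $7,200 applies.
Elderly Relief Credit: $259,800 is below the $267,400 cutoff, so the full $1,475 applies.
Working Family Credit: 13% of the $200 excess over $259,600 is $26; credit = $5,800 − $26 = $5,774.
Total: $7,200 + $1,475 + $5,774 = $14,449.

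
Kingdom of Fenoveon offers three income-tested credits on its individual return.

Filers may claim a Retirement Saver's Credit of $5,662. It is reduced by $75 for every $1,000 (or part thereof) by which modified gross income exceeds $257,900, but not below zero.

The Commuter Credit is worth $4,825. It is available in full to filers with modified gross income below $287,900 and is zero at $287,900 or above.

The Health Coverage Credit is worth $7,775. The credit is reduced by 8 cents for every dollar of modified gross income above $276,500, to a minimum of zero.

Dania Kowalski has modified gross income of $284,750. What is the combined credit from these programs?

Retirement Saver's Credit: income exceeds $257,900 by $26,850, which is 27 full-or-partial $1,000 increments; reduction = 27 × $75 = $2,025, leaving $3,637.
Commuter Credit: $284,750 is below the $287,900 cutoff, so the full $4,825 applies.
Health Coverage Credit: 8% of the $8,250 excess over $276,500 is $660; credit = $7,775 − $660 = $7,115.
Total: $3,637 + $4,825 + $7,115 = $15,577.

$15,577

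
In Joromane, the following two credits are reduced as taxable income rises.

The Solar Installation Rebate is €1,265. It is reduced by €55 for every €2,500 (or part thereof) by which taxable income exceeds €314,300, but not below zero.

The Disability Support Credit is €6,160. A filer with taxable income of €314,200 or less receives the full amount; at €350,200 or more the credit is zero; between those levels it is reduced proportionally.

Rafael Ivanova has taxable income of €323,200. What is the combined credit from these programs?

€5,665

Solar Installation Rebate: income exceeds €314,300 by €8,900, which is 4 full-or-partial €2,500 increments; reduction = 4 × €55 = €220, leaving €1,045.
Disability Support Credit: €323,200 is €9,000 into a €36,000 phase-out range, leaving 27,000/36,000 of the credit: €6,160 × 27,000/36,000 = €4,620.
Total: €1,045 + €4,620 = €5,665.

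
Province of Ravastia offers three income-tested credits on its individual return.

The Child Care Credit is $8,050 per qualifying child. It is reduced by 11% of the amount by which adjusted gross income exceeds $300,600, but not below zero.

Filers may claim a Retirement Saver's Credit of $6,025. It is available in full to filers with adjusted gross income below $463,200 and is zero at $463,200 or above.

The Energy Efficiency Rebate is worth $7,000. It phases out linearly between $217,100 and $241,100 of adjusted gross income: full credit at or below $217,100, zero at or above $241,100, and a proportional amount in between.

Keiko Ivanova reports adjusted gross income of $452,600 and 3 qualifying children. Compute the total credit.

$13,455

Child Care Credit: base = 3 × $8,050 = $24,150. 11% of the $152,000 excess over $300,600 is $16,720; credit = $24,150 − $16,720 = $7,430.
Retirement Saver's Credit: $452,600 is below the $463,200 cutoff, so the full $6,025 applies.
Energy Efficiency Rebate: $452,600 is at or above $241,100, so the credit is $0.
Total: $7,430 + $6,025 + $0 = $13,455.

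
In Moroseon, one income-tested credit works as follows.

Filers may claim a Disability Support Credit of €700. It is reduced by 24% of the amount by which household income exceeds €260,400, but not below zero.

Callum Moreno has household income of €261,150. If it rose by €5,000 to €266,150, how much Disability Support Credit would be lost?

€520

At €261,150 — 24% of the €750 excess over €260,400 is €180; credit = €700 − €180 = €520.
At €266,150 — 24% of the €5,750 excess over €260,400 is €1,380 ≥ base, so the credit is €0.
Lost: €520 − €0 = €520.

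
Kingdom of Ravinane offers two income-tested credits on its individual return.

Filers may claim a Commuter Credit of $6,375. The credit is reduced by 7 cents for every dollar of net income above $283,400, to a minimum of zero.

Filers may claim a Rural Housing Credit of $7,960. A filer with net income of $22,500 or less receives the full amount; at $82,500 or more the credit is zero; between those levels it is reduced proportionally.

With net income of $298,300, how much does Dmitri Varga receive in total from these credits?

Commuter Credit: 7% of the $14,900 excess over $283,400 is $1,043; credit = $6,375 − $1,043 = $5,332.
Rural Housing Credit: $298,300 is at or above $82,500, so the credit is $0.
Total: $5,332 + $0 = $5,332.

$5,332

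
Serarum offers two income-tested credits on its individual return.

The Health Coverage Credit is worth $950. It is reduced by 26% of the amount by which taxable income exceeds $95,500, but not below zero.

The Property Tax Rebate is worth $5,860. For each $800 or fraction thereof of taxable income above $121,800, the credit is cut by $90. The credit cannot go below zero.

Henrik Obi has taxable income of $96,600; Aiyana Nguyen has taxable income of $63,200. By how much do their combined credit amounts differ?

Henrik ($96,600): Health Coverage Credit: 26% of the $1,100 excess over $95,500 is $286; credit = $950 − $286 = $664. Property Tax Rebate: $96,600 is at or below the $121,800 threshold, so the full $5,860 applies. total $664 + $5,860 = $6,524
Aiyana ($63,200): Health Coverage Credit: $63,200 is at or below the $95,500 threshold, so the full $950 applies. Property Tax Rebate: $63,200 is at or below the $121,800 threshold, so the full $5,860 applies. total $950 + $5,860 = $6,810
Difference: |$6,524 − $6,810| = $286.

$286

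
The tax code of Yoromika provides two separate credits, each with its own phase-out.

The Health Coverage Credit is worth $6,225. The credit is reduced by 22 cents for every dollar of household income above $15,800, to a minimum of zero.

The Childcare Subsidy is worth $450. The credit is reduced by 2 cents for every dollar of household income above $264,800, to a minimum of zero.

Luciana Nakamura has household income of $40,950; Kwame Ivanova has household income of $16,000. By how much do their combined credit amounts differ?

$5,489

Luciana ($40,950): Health Coverage Credit: 22% of the $25,150 excess over $15,800 is $5,533; credit = $6,225 − $5,533 = $692. Childcare Subsidy: $40,950 is at or below the $264,800 threshold, so the full $450 applies. total $692 + $450 = $1,142
Kwame ($16,000): Health Coverage Credit: 22% of the $200 excess over $15,800 is $44; credit = $6,225 − $44 = $6,181. Childcare Subsidy: $16,000 is at or below the $264,800 threshold, so the full $450 applies. total $6,181 + $450 = $6,631
Difference: |$1,142 − $6,631| = $5,489.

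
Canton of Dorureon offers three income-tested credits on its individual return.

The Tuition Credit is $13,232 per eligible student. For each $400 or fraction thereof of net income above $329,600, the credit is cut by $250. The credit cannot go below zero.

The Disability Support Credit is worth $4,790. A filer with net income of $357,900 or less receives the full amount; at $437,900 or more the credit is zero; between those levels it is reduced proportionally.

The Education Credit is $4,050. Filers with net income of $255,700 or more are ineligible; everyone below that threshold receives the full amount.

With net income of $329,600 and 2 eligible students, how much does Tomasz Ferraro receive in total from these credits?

Tuition Credit: base = 2 × $13,232 = $26,464. $329,600 is at or below the $329,600 threshold, so the full $26,464 applies.
Disability Support Credit: $329,600 is at or below the $357,900 threshold, so the full $4,790 applies.
Education Credit: $329,600 meets or exceeds the $255,700 cutoff, so the credit is $0.
Total: $26,464 + $4,790 + $0 = $31,254.

$31,254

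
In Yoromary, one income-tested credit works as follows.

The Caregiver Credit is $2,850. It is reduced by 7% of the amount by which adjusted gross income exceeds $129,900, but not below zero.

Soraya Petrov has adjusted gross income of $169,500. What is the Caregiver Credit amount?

$78

Caregiver Credit: 7% of the $39,600 excess over $129,900 is $2,772; credit = $2,850 − $2,772 = $78.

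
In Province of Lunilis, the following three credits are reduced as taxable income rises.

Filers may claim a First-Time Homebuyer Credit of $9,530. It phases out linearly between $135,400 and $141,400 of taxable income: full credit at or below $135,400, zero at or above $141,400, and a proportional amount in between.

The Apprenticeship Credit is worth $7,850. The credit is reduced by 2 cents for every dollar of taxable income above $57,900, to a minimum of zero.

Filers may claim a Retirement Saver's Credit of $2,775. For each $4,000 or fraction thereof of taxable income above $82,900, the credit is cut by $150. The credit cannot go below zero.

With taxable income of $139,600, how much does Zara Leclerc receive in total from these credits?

$9,600

First-Time Homebuyer Credit: $139,600 is $4,200 into a $6,000 phase-out range, leaving 1,800/6,000 of the credit: $9,530 × 1,800/6,000 = $2,859.
Apprenticeship Credit: 2% of the $81,700 excess over $57,900 is $1,634; credit = $7,850 − $1,634 = $6,216.
Retirement Saver's Credit: income exceeds $82,900 by $56,700, which is 15 full-or-partial $4,000 increments; reduction = 15 × $150 = $2,250, leaving $525.
Total: $2,859 + $6,216 + $525 = $9,600.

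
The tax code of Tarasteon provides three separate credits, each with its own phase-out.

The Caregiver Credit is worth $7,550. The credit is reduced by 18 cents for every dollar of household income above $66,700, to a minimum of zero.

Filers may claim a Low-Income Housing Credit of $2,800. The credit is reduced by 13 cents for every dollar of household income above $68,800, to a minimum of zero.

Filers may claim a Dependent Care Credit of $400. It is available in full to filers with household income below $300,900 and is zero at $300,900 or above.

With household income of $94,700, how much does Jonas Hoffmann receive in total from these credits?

Caregiver Credit: 18% of the $28,000 excess over $66,700 is $5,040; credit = $7,550 − $5,040 = $2,510.
Low-Income Housing Credit: 13% of the $25,900 excess over $68,800 is $3,367 ≥ base, so the credit is $0.
Dependent Care Credit: $94,700 is below the $300,900 cutoff, so the full $400 applies.
Total: $2,510 + $0 + $400 = $2,910.

$2,910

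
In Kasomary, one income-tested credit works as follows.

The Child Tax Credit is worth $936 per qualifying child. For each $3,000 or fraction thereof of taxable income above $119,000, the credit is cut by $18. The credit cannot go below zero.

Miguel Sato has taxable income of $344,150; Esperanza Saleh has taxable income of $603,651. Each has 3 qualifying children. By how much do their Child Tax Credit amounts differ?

Miguel ($344,150): Child Tax Credit: base = 3 × $936 = $2,808. income exceeds $119,000 by $225,150, which is 76 full-or-partial $3,000 increments; reduction = 76 × $18 = $1,368, leaving $1,440.
Esperanza ($603,651): Child Tax Credit: base = 3 × $936 = $2,808. income exceeds $119,000 by $484,651 → 162 increments × $18 = $2,916 ≥ base, so the credit is $0.
Difference: |$1,440 − $0| = $1,440.

$1,440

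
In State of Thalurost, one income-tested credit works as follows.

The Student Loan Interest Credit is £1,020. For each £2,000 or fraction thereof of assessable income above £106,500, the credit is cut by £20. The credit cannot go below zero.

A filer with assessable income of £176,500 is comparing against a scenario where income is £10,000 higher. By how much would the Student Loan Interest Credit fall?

At £176,500 — income exceeds £106,500 by £70,000, which is 35 full-or-partial £2,000 increments; reduction = 35 × £20 = £700, leaving £320.
At £186,500 — income exceeds £106,500 by £80,000, which is 40 full-or-partial £2,000 increments; reduction = 40 × £20 = £800, leaving £220.
Lost: £320 − £220 = £100.

£100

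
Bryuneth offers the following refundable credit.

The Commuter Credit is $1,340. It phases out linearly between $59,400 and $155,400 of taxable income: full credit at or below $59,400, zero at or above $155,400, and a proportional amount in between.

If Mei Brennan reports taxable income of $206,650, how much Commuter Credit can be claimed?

$0

Commuter Credit: $206,650 is at or above $155,400, so the credit is $0.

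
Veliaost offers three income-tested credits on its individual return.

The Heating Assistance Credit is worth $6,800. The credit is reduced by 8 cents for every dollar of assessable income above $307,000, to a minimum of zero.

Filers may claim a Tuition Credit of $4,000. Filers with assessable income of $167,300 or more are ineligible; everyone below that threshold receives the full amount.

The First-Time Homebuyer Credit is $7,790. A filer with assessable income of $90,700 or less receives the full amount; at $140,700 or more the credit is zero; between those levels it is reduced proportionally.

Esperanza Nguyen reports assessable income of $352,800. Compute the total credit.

Heating Assistance Credit: 8% of the $45,800 excess over $307,000 is $3,664; credit = $6,800 − $3,664 = $3,136.
Tuition Credit: $352,800 meets or exceeds the $167,300 cutoff, so the credit is $0.
First-Time Homebuyer Credit: $352,800 is at or above $140,700, so the credit is $0.
Total: $3,136 + $0 + $0 = $3,136.

$3,136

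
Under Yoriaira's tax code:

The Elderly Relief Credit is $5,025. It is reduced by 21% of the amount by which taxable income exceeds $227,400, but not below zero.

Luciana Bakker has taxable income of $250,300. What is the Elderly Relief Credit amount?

Elderly Relief Credit: 21% of the $22,900 excess over $227,400 is $4,809; credit = $5,025 − $4,809 = $216.

$216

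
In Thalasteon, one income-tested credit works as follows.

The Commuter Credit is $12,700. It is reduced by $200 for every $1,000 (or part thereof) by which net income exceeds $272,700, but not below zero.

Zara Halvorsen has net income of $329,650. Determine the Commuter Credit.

Commuter Credit: income exceeds $272,700 by $56,950, which is 57 full-or-partial $1,000 increments; reduction = 57 × $200 = $11,400, leaving $1,300.

$1,300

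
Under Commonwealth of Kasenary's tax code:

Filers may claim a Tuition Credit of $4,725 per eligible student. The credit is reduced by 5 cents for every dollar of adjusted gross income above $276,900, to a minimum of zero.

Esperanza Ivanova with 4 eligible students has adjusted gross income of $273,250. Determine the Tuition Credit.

$18,900

Tuition Credit: base = 4 × $4,725 = $18,900. $273,250 is at or below the $276,900 threshold, so the full $18,900 applies.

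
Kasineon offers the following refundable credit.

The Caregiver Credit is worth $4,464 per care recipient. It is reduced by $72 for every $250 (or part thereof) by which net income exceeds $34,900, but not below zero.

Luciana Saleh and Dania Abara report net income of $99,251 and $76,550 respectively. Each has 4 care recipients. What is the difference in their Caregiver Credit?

$5,832

Luciana ($99,251): Caregiver Credit: base = 4 × $4,464 = $17,856. income exceeds $34,900 by $64,351 → 258 increments × $72 = $18,576 ≥ base, so the credit is $0.
Dania ($76,550): Caregiver Credit: base = 4 × $4,464 = $17,856. income exceeds $34,900 by $41,650, which is 167 full-or-partial $250 increments; reduction = 167 × $72 = $12,024, leaving $5,832.
Difference: |$0 − $5,832| = $5,832.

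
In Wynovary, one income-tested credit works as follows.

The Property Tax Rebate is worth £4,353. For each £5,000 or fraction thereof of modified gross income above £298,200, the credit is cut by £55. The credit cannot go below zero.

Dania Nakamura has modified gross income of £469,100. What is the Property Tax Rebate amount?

Property Tax Rebate: income exceeds £298,200 by £170,900, which is 35 full-or-partial £5,000 increments; reduction = 35 × £55 = £1,925, leaving £2,428.

£2,428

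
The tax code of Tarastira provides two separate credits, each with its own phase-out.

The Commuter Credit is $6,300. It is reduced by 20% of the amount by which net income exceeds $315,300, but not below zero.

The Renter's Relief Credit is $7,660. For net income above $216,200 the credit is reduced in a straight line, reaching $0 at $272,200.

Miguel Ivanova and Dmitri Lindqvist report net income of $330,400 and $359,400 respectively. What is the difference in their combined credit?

$3,280

Miguel ($330,400): Commuter Credit: 20% of the $15,100 excess over $315,300 is $3,020; credit = $6,300 − $3,020 = $3,280. Renter's Relief Credit: $330,400 is at or above $272,200, so the credit is $0. total $3,280 + $0 = $3,280
Dmitri ($359,400): Commuter Credit: 20% of the $44,100 excess over $315,300 is $8,820 ≥ base, so the credit is $0. Renter's Relief Credit: $359,400 is at or above $272,200, so the credit is $0. total $0 + $0 = $0
Difference: |$3,280 − $0| = $3,280.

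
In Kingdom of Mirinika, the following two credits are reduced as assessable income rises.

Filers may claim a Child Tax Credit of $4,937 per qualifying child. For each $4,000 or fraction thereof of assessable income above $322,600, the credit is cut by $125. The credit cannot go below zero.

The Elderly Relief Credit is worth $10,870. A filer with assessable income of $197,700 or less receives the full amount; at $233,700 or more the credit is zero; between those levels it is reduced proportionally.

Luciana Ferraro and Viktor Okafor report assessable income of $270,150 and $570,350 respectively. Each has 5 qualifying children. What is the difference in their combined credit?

$7,750

Luciana ($270,150): Child Tax Credit: base = 5 × $4,937 = $24,685. $270,150 is at or below the $322,600 threshold, so the full $24,685 applies. Elderly Relief Credit: $270,150 is at or above $233,700, so the credit is $0. total $24,685 + $0 = $24,685
Viktor ($570,350): Child Tax Credit: base = 5 × $4,937 = $24,685. income exceeds $322,600 by $247,750, which is 62 full-or-partial $4,000 increments; reduction = 62 × $125 = $7,750, leaving $16,935. Elderly Relief Credit: $570,350 is at or above $233,700, so the credit is $0. total $16,935 + $0 = $16,935
Difference: |$24,685 − $16,935| = $7,750.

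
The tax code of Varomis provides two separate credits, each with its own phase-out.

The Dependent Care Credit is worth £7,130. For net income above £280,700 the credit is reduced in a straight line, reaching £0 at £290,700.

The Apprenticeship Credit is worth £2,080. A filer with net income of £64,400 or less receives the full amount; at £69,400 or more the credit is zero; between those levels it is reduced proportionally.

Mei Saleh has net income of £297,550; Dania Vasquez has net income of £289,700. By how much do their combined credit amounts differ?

£713

Mei (£297,550): Dependent Care Credit: £297,550 is at or above £290,700, so the credit is £0. Apprenticeship Credit: £297,550 is at or above £69,400, so the credit is £0. total £0 + £0 = £0
Dania (£289,700): Dependent Care Credit: £289,700 is £9,000 into a £10,000 phase-out range, leaving 1,000/10,000 of the credit: £7,130 × 1,000/10,000 = £713. Apprenticeship Credit: £289,700 is at or above £69,400, so the credit is £0. total £713 + £0 = £713
Difference: |£0 − £713| = £713.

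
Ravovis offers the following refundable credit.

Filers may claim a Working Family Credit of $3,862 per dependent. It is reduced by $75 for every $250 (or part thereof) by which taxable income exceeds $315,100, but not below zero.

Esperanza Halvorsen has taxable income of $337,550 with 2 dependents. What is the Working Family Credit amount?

$974

Working Family Credit: base = 2 × $3,862 = $7,724. income exceeds $315,100 by $22,450, which is 90 full-or-partial $250 increments; reduction = 90 × $75 = $6,750, leaving $974.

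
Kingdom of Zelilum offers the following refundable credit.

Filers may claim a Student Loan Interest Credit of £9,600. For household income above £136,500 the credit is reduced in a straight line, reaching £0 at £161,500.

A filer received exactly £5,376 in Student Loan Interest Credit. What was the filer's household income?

£5,376 is 5,376/9,600 of the full £9,600, so 4,224/9,600 of the £25,000 range has been used: income = £136,500 + £25,000 × 4,224/9,600 = £147,500.

£147,500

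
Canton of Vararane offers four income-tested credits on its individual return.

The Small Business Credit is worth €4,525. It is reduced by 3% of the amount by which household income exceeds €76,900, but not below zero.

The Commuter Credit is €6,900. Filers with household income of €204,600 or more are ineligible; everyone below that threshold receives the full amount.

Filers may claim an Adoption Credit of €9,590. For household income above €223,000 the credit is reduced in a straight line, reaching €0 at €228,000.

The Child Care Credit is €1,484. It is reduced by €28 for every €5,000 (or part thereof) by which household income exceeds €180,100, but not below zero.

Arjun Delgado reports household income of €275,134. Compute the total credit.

€924

Small Business Credit: 3% of the €198,234 excess over €76,900 is €5,947.02 ≥ base, so the credit is €0.
Commuter Credit: €275,134 meets or exceeds the €204,600 cutoff, so the credit is €0.
Adoption Credit: €275,134 is at or above €228,000, so the credit is €0.
Child Care Credit: income exceeds €180,100 by €95,034, which is 20 full-or-partial €5,000 increments; reduction = 20 × €28 = €560, leaving €924.
Total: €0 + €0 + €0 + €924 = €924.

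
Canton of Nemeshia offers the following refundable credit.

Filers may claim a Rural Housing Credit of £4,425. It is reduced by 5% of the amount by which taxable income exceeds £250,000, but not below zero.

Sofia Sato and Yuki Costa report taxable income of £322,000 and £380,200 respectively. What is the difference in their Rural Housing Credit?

Sofia (£322,000): Rural Housing Credit: 5% of the £72,000 excess over £250,000 is £3,600; credit = £4,425 − £3,600 = £825.
Yuki (£380,200): Rural Housing Credit: 5% of the £130,200 excess over £250,000 is £6,510 ≥ base, so the credit is £0.
Difference: |£825 − £0| = £825.

£825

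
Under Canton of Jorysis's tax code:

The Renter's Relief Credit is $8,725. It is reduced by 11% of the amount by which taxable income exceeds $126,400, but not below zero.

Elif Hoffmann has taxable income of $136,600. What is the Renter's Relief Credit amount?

Renter's Relief Credit: 11% of the $10,200 excess over $126,400 is $1,122; credit = $8,725 − $1,122 = $7,603.

$7,603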